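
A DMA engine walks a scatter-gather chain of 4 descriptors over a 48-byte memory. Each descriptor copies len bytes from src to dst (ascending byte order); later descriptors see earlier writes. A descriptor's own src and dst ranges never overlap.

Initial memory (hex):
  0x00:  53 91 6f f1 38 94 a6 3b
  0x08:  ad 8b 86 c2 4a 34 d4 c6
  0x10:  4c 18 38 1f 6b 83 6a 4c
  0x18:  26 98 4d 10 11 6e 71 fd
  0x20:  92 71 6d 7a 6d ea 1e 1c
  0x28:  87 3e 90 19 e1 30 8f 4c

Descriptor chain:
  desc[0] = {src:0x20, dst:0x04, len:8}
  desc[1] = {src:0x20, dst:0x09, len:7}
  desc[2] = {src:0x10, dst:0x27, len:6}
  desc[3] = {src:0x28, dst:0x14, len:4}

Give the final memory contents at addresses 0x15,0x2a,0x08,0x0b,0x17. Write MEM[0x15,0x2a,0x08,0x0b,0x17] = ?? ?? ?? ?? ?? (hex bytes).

  after D0: wrote 8B at 0x04 = 92716d7a6dea1e1c
  after D1: wrote 7B at 0x09 = 92716d7a6dea1e
  after D2: wrote 6B at 0x27 = 4c18381f6b83
  after D3: wrote 4B at 0x14 = 18381f6b
query mem[0x15]=0x38, mem[0x2a]=0x1f, mem[0x08]=0x6d, mem[0x0b]=0x6d, mem[0x17]=0x6b

MEM[0x15,0x2a,0x08,0x0b,0x17] = 38 1f 6d 6d 6b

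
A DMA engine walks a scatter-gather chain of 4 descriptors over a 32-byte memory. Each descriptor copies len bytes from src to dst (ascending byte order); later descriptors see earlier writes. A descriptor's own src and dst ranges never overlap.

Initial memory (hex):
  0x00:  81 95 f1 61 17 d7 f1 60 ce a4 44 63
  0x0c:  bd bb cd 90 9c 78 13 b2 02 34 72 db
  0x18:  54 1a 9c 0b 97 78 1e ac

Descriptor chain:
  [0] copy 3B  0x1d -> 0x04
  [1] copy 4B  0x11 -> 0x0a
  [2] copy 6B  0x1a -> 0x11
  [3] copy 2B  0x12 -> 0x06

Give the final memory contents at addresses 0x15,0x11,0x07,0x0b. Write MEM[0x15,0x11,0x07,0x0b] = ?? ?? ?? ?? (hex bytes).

MEM[0x15,0x11,0x07,0x0b] = 1e 9c 97 13

  after D0: wrote 3B at 0x04 = 781eac
  after D1: wrote 4B at 0x0a = 7813b202
  after D2: wrote 6B at 0x11 = 9c0b97781eac
  after D3: wrote 2B at 0x06 = 0b97
query mem[0x15]=0x1e, mem[0x11]=0x9c, mem[0x07]=0x97, mem[0x0b]=0x13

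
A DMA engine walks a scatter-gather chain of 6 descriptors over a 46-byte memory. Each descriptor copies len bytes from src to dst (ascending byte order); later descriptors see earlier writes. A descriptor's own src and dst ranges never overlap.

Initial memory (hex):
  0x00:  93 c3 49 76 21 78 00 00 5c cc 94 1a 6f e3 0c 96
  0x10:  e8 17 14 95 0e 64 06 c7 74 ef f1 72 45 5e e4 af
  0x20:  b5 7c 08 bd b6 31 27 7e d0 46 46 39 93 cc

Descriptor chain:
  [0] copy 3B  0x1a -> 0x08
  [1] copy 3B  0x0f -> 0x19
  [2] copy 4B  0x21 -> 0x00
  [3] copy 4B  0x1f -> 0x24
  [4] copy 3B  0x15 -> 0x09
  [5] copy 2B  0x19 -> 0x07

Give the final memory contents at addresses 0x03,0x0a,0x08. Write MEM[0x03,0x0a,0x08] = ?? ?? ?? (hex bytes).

D0: mem[0x08..0x0a] <- [f1 72 45]
D1: mem[0x19..0x1b] <- [96 e8 17]
D2: mem[0x00..0x03] <- [7c 08 bd b6]
D3: mem[0x24..0x27] <- [af b5 7c 08]
D4: mem[0x09..0x0b] <- [64 06 c7]
D5: mem[0x07..0x08] <- [96 e8]
query mem[0x03]=0xb6, mem[0x0a]=0x06, mem[0x08]=0xe8

MEM[0x03,0x0a,0x08] = b6 06 e8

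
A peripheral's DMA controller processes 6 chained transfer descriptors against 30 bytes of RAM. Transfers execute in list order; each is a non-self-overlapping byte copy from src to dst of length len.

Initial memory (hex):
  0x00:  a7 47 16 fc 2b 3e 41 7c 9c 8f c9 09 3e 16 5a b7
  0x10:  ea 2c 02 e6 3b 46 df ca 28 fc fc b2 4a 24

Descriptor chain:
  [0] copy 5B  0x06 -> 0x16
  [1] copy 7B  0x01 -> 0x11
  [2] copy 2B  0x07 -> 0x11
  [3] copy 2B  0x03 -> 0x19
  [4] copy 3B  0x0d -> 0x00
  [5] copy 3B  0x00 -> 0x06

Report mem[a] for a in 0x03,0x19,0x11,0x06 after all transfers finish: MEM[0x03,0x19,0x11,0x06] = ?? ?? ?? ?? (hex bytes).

#0 dst[0x16+5] := {0x41,0x7c,0x9c,0x8f,0xc9}
#1 dst[0x11+7] := {0x47,0x16,0xfc,0x2b,0x3e,0x41,0x7c}
#2 dst[0x11+2] := {0x7c,0x9c}
#3 dst[0x19+2] := {0xfc,0x2b}
#4 dst[0x00+3] := {0x16,0x5a,0xb7}
#5 dst[0x06+3] := {0x16,0x5a,0xb7}
query mem[0x03]=0xfc, mem[0x19]=0xfc, mem[0x11]=0x7c, mem[0x06]=0x16

MEM[0x03,0x19,0x11,0x06] = fc fc 7c 16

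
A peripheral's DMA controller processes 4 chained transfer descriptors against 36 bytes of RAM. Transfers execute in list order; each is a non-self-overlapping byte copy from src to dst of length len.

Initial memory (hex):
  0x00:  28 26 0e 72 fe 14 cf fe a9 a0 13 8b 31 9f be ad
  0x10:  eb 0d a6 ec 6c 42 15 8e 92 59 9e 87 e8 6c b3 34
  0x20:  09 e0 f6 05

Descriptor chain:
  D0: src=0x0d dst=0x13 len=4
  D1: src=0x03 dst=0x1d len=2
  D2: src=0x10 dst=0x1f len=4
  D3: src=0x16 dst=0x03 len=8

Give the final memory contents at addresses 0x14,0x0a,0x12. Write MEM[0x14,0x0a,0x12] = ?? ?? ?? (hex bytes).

#0 dst[0x13+4] := {0x9f,0xbe,0xad,0xeb}
#1 dst[0x1d+2] := {0x72,0xfe}
#2 dst[0x1f+4] := {0xeb,0x0d,0xa6,0x9f}
#3 dst[0x03+8] := {0xeb,0x8e,0x92,0x59,0x9e,0x87,0xe8,0x72}
query mem[0x14]=0xbe, mem[0x0a]=0x72, mem[0x12]=0xa6

MEM[0x14,0x0a,0x12] = be 72 a6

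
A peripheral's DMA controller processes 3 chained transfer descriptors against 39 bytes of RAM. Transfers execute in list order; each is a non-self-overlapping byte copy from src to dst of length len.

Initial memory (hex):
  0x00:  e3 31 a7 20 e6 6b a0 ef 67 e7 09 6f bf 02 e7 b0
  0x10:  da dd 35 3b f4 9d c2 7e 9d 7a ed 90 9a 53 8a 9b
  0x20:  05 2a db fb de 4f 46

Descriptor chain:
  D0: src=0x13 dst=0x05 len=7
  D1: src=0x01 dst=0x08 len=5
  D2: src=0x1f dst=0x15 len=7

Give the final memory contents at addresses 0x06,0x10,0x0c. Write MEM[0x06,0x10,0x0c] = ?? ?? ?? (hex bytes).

D0: mem[0x05..0x0b] <- [3b f4 9d c2 7e 9d 7a]
D1: mem[0x08..0x0c] <- [31 a7 20 e6 3b]
D2: mem[0x15..0x1b] <- [9b 05 2a db fb de 4f]
query mem[0x06]=0xf4, mem[0x10]=0xda, mem[0x0c]=0x3b

MEM[0x06,0x10,0x0c] = f4 da 3b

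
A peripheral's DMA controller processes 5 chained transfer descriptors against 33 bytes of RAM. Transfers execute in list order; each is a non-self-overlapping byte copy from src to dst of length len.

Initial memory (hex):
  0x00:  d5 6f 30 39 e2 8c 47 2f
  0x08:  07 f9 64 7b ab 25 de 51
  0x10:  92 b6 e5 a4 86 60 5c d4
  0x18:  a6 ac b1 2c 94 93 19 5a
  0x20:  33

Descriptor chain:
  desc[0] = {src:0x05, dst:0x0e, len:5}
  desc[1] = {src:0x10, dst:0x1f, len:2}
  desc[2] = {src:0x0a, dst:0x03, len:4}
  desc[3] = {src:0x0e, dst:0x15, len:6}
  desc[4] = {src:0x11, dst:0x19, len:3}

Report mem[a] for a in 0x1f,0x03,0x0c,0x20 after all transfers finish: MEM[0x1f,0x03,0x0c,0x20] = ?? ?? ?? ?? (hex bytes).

D0: mem[0x0e..0x12] <- [8c 47 2f 07 f9]
D1: mem[0x1f..0x20] <- [2f 07]
D2: mem[0x03..0x06] <- [64 7b ab 25]
D3: mem[0x15..0x1a] <- [8c 47 2f 07 f9 a4]
D4: mem[0x19..0x1b] <- [07 f9 a4]
query mem[0x1f]=0x2f, mem[0x03]=0x64, mem[0x0c]=0xab, mem[0x20]=0x07

MEM[0x1f,0x03,0x0c,0x20] = 2f 64 ab 07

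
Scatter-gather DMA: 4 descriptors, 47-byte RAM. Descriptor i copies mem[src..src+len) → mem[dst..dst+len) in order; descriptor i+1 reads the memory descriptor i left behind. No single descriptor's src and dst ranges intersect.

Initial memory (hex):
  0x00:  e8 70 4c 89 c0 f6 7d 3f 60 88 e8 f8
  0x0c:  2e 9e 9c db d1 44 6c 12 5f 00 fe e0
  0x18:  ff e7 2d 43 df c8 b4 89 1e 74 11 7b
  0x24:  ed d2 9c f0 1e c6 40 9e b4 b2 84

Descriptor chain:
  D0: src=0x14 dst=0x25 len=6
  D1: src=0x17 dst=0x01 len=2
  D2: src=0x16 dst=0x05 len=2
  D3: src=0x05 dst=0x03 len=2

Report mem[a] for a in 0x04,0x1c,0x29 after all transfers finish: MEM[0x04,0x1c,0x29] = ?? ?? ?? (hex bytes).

  after D0: wrote 6B at 0x25 = 5f00fee0ffe7
  after D1: wrote 2B at 0x01 = e0ff
  after D2: wrote 2B at 0x05 = fee0
  after D3: wrote 2B at 0x03 = fee0
query mem[0x04]=0xe0, mem[0x1c]=0xdf, mem[0x29]=0xff

MEM[0x04,0x1c,0x29] = e0 df ff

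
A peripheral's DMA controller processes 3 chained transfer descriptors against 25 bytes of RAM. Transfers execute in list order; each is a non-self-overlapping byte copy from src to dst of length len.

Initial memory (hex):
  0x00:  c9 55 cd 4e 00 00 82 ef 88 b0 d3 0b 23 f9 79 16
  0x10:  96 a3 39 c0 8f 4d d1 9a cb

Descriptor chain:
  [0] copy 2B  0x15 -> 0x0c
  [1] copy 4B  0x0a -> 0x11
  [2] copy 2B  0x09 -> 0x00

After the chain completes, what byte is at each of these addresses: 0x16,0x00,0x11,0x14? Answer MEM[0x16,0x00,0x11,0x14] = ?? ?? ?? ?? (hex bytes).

MEM[0x16,0x00,0x11,0x14] = d1 b0 d3 d1

[0] 0x15->0x0c len=2 : 4d d1
[1] 0x0a->0x11 len=4 : d3 0b 4d d1
[2] 0x09->0x00 len=2 : b0 d3
query mem[0x16]=0xd1, mem[0x00]=0xb0, mem[0x11]=0xd3, mem[0x14]=0xd1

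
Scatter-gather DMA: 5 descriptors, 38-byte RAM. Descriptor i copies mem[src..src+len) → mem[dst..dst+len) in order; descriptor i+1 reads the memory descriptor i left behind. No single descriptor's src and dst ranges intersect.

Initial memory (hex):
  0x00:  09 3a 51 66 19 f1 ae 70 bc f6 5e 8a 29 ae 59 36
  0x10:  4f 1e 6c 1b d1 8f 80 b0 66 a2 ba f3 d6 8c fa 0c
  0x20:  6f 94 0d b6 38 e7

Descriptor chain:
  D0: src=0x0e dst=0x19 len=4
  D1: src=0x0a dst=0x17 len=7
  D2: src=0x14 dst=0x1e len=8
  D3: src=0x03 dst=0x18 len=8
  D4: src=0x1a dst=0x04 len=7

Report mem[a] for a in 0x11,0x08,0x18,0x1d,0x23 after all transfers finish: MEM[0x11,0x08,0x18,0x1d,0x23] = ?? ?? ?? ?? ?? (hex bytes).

#0 dst[0x19+4] := {0x59,0x36,0x4f,0x1e}
#1 dst[0x17+7] := {0x5e,0x8a,0x29,0xae,0x59,0x36,0x4f}
#2 dst[0x1e+8] := {0xd1,0x8f,0x80,0x5e,0x8a,0x29,0xae,0x59}
#3 dst[0x18+8] := {0x66,0x19,0xf1,0xae,0x70,0xbc,0xf6,0x5e}
#4 dst[0x04+7] := {0xf1,0xae,0x70,0xbc,0xf6,0x5e,0x80}
query mem[0x11]=0x1e, mem[0x08]=0xf6, mem[0x18]=0x66, mem[0x1d]=0xbc, mem[0x23]=0x29

MEM[0x11,0x08,0x18,0x1d,0x23] = 1e f6 66 bc 29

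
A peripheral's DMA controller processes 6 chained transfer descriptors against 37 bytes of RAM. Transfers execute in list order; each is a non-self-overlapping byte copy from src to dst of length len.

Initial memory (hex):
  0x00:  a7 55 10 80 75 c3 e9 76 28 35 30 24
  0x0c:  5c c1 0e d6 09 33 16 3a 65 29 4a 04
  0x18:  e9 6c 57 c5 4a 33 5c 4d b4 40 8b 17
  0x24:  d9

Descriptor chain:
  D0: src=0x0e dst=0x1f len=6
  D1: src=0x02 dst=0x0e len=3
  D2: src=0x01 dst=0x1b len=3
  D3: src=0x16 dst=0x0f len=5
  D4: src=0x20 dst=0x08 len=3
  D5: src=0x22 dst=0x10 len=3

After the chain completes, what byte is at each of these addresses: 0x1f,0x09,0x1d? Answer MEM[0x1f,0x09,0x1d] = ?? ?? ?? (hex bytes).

[0] 0x0e->0x1f len=6 : 0e d6 09 33 16 3a
[1] 0x02->0x0e len=3 : 10 80 75
[2] 0x01->0x1b len=3 : 55 10 80
[3] 0x16->0x0f len=5 : 4a 04 e9 6c 57
[4] 0x20->0x08 len=3 : d6 09 33
[5] 0x22->0x10 len=3 : 33 16 3a
query mem[0x1f]=0x0e, mem[0x09]=0x09, mem[0x1d]=0x80

MEM[0x1f,0x09,0x1d] = 0e 09 80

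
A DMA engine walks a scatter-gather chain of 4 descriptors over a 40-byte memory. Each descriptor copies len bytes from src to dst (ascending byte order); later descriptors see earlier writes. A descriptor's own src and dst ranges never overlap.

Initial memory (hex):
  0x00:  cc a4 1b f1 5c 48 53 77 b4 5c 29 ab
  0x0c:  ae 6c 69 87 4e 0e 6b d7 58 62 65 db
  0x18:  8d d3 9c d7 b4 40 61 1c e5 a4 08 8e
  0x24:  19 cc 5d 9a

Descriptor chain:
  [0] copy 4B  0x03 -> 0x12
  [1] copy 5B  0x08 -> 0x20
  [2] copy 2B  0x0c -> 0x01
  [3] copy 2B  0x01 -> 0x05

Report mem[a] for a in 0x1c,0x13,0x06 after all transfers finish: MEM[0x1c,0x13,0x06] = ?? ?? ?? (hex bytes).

MEM[0x1c,0x13,0x06] = b4 5c 6c

D0: mem[0x12..0x15] <- [f1 5c 48 53]
D1: mem[0x20..0x24] <- [b4 5c 29 ab ae]
D2: mem[0x01..0x02] <- [ae 6c]
D3: mem[0x05..0x06] <- [ae 6c]
query mem[0x1c]=0xb4, mem[0x13]=0x5c, mem[0x06]=0x6c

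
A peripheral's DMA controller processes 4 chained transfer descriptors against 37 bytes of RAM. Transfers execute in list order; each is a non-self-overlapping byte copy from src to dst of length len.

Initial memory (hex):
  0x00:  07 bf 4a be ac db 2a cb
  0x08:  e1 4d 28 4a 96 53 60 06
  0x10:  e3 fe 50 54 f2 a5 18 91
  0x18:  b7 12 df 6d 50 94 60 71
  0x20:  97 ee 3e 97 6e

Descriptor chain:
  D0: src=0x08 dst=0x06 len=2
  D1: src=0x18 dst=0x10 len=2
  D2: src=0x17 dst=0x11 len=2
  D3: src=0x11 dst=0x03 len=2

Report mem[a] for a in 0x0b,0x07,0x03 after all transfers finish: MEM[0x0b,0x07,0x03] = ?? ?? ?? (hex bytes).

[0] 0x08->0x06 len=2 : e1 4d
[1] 0x18->0x10 len=2 : b7 12
[2] 0x17->0x11 len=2 : 91 b7
[3] 0x11->0x03 len=2 : 91 b7
query mem[0x0b]=0x4a, mem[0x07]=0x4d, mem[0x03]=0x91

MEM[0x0b,0x07,0x03] = 4a 4d 91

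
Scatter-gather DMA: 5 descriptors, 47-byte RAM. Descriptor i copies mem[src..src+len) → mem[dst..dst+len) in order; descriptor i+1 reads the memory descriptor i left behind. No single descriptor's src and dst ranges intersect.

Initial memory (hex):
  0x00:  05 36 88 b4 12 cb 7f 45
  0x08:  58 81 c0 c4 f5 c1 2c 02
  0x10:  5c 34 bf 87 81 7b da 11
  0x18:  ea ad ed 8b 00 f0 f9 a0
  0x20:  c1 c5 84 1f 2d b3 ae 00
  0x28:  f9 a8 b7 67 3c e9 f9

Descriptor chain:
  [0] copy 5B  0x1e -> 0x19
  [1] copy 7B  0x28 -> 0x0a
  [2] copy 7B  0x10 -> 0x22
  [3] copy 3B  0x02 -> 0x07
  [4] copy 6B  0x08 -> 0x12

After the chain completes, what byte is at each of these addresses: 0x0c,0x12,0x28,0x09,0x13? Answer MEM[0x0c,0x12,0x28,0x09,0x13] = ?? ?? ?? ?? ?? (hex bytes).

MEM[0x0c,0x12,0x28,0x09,0x13] = b7 b4 da 12 12

[0] 0x1e->0x19 len=5 : f9 a0 c1 c5 84
[1] 0x28->0x0a len=7 : f9 a8 b7 67 3c e9 f9
[2] 0x10->0x22 len=7 : f9 34 bf 87 81 7b da
[3] 0x02->0x07 len=3 : 88 b4 12
[4] 0x08->0x12 len=6 : b4 12 f9 a8 b7 67
query mem[0x0c]=0xb7, mem[0x12]=0xb4, mem[0x28]=0xda, mem[0x09]=0x12, mem[0x13]=0x12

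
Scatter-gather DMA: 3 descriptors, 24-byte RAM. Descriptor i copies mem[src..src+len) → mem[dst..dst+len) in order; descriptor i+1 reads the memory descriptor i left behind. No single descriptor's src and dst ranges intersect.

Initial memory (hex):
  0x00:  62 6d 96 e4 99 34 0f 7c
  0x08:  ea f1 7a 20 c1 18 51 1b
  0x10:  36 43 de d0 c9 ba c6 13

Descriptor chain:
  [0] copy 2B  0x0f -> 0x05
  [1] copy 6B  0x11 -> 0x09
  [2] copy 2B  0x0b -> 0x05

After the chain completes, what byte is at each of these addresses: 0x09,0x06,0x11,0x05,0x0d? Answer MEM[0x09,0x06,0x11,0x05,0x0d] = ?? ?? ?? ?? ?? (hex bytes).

#0 dst[0x05+2] := {0x1b,0x36}
#1 dst[0x09+6] := {0x43,0xde,0xd0,0xc9,0xba,0xc6}
#2 dst[0x05+2] := {0xd0,0xc9}
query mem[0x09]=0x43, mem[0x06]=0xc9, mem[0x11]=0x43, mem[0x05]=0xd0, mem[0x0d]=0xba

MEM[0x09,0x06,0x11,0x05,0x0d] = 43 c9 43 d0 ba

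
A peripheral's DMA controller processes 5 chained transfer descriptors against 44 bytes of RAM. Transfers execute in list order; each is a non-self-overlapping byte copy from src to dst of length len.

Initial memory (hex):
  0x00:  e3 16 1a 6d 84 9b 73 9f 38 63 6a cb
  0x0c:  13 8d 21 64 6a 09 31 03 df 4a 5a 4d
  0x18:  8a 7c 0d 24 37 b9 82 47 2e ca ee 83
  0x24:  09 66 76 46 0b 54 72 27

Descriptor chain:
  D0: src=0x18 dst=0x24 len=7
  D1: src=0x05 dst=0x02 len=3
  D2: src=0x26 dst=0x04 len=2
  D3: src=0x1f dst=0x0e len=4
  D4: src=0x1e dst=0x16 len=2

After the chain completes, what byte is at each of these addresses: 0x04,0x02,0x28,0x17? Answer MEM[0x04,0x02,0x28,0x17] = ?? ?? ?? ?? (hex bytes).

#0 dst[0x24+7] := {0x8a,0x7c,0x0d,0x24,0x37,0xb9,0x82}
#1 dst[0x02+3] := {0x9b,0x73,0x9f}
#2 dst[0x04+2] := {0x0d,0x24}
#3 dst[0x0e+4] := {0x47,0x2e,0xca,0xee}
#4 dst[0x16+2] := {0x82,0x47}
query mem[0x04]=0x0d, mem[0x02]=0x9b, mem[0x28]=0x37, mem[0x17]=0x47

MEM[0x04,0x02,0x28,0x17] = 0d 9b 37 47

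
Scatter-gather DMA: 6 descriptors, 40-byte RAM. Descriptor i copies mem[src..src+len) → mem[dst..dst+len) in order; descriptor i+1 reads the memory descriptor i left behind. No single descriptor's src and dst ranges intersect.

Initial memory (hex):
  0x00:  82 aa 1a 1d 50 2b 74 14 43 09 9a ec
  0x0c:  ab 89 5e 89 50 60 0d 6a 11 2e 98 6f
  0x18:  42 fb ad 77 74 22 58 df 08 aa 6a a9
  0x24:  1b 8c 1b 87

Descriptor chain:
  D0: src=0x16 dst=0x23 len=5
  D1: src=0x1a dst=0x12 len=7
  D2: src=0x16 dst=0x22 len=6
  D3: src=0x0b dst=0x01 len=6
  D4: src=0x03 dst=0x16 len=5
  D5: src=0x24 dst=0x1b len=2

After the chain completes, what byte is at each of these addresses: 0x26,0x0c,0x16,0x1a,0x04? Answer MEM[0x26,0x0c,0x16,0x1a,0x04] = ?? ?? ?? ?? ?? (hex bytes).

MEM[0x26,0x0c,0x16,0x1a,0x04] = ad ab 89 14 5e

#0 dst[0x23+5] := {0x98,0x6f,0x42,0xfb,0xad}
#1 dst[0x12+7] := {0xad,0x77,0x74,0x22,0x58,0xdf,0x08}
#2 dst[0x22+6] := {0x58,0xdf,0x08,0xfb,0xad,0x77}
#3 dst[0x01+6] := {0xec,0xab,0x89,0x5e,0x89,0x50}
#4 dst[0x16+5] := {0x89,0x5e,0x89,0x50,0x14}
#5 dst[0x1b+2] := {0x08,0xfb}
query mem[0x26]=0xad, mem[0x0c]=0xab, mem[0x16]=0x89, mem[0x1a]=0x14, mem[0x04]=0x5e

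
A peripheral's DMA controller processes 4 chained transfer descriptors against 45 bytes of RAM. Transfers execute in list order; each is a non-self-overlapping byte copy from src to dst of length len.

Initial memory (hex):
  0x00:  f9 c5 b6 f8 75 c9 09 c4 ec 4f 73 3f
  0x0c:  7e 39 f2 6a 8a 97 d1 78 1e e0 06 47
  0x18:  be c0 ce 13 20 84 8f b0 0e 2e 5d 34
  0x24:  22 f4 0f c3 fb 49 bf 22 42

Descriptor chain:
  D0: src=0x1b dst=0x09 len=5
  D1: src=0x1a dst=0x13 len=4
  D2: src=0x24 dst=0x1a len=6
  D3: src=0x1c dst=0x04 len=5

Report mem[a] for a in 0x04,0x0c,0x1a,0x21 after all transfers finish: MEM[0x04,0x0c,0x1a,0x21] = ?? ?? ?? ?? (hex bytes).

  after D0: wrote 5B at 0x09 = 1320848fb0
  after D1: wrote 4B at 0x13 = ce132084
  after D2: wrote 6B at 0x1a = 22f40fc3fb49
  after D3: wrote 5B at 0x04 = 0fc3fb490e
query mem[0x04]=0x0f, mem[0x0c]=0x8f, mem[0x1a]=0x22, mem[0x21]=0x2e

MEM[0x04,0x0c,0x1a,0x21] = 0f 8f 22 2e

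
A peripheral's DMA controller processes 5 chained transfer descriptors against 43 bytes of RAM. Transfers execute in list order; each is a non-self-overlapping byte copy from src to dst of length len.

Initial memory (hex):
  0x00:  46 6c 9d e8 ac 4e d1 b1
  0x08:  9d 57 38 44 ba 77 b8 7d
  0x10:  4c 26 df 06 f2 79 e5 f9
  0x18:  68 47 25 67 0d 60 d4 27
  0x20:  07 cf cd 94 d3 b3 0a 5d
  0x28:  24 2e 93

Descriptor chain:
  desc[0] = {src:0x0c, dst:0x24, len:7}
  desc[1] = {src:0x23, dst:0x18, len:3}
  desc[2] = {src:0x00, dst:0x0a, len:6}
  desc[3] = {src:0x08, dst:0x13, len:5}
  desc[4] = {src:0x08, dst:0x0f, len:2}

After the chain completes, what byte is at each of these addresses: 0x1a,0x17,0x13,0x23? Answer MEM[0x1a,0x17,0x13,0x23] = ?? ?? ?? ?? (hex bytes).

MEM[0x1a,0x17,0x13,0x23] = 77 9d 9d 94

  after D0: wrote 7B at 0x24 = ba77b87d4c26df
  after D1: wrote 3B at 0x18 = 94ba77
  after D2: wrote 6B at 0x0a = 466c9de8ac4e
  after D3: wrote 5B at 0x13 = 9d57466c9d
  after D4: wrote 2B at 0x0f = 9d57
query mem[0x1a]=0x77, mem[0x17]=0x9d, mem[0x13]=0x9d, mem[0x23]=0x94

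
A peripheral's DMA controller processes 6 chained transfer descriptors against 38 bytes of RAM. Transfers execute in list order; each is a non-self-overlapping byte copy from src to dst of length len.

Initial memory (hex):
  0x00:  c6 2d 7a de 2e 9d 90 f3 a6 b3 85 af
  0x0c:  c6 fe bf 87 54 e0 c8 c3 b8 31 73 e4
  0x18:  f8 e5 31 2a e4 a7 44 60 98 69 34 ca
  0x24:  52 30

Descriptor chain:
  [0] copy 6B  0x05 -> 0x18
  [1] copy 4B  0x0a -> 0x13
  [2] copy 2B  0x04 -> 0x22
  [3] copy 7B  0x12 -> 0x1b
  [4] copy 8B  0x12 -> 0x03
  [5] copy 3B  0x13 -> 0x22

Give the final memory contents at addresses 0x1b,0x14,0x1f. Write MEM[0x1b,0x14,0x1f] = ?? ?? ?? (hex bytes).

MEM[0x1b,0x14,0x1f] = c8 af fe

D0: mem[0x18..0x1d] <- [9d 90 f3 a6 b3 85]
D1: mem[0x13..0x16] <- [85 af c6 fe]
D2: mem[0x22..0x23] <- [2e 9d]
D3: mem[0x1b..0x21] <- [c8 85 af c6 fe e4 9d]
D4: mem[0x03..0x0a] <- [c8 85 af c6 fe e4 9d 90]
D5: mem[0x22..0x24] <- [85 af c6]
query mem[0x1b]=0xc8, mem[0x14]=0xaf, mem[0x1f]=0xfe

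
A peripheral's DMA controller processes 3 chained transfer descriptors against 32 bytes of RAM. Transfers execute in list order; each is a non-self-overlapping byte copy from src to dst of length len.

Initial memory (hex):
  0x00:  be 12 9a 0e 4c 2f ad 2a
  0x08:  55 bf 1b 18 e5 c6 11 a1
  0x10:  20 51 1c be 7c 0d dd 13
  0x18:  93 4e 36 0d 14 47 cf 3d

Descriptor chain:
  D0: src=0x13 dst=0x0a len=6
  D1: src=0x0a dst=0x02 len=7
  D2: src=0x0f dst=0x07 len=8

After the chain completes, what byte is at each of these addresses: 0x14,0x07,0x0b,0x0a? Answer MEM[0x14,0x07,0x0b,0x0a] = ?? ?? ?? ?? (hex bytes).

MEM[0x14,0x07,0x0b,0x0a] = 7c 93 be 1c

D0: mem[0x0a..0x0f] <- [be 7c 0d dd 13 93]
D1: mem[0x02..0x08] <- [be 7c 0d dd 13 93 20]
D2: mem[0x07..0x0e] <- [93 20 51 1c be 7c 0d dd]
query mem[0x14]=0x7c, mem[0x07]=0x93, mem[0x0b]=0xbe, mem[0x0a]=0x1c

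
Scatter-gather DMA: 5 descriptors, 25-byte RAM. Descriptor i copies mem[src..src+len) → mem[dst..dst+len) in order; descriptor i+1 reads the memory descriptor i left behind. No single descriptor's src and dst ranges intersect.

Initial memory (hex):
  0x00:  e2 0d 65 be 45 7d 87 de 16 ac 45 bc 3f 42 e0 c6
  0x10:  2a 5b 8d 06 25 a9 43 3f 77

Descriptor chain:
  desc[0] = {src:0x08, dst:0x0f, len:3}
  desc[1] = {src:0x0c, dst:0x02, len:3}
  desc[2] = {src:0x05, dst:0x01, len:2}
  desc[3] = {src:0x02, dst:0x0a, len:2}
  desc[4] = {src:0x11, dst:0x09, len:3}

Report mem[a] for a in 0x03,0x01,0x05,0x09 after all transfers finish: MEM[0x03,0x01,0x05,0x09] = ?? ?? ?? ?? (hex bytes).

  after D0: wrote 3B at 0x0f = 16ac45
  after D1: wrote 3B at 0x02 = 3f42e0
  after D2: wrote 2B at 0x01 = 7d87
  after D3: wrote 2B at 0x0a = 8742
  after D4: wrote 3B at 0x09 = 458d06
query mem[0x03]=0x42, mem[0x01]=0x7d, mem[0x05]=0x7d, mem[0x09]=0x45

MEM[0x03,0x01,0x05,0x09] = 42 7d 7d 45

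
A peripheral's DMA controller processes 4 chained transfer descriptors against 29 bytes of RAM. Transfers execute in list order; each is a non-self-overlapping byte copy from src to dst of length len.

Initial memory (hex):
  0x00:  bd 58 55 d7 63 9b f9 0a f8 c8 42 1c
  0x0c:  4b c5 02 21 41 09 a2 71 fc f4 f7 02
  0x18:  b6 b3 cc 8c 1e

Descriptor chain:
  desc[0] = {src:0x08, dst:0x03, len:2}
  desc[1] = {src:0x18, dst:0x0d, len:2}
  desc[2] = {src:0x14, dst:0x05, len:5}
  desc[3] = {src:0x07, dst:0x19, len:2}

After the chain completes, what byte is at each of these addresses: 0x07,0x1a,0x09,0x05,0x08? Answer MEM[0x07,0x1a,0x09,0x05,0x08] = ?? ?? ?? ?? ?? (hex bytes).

MEM[0x07,0x1a,0x09,0x05,0x08] = f7 02 b6 fc 02

D0: mem[0x03..0x04] <- [f8 c8]
D1: mem[0x0d..0x0e] <- [b6 b3]
D2: mem[0x05..0x09] <- [fc f4 f7 02 b6]
D3: mem[0x19..0x1a] <- [f7 02]
query mem[0x07]=0xf7, mem[0x1a]=0x02, mem[0x09]=0xb6, mem[0x05]=0xfc, mem[0x08]=0x02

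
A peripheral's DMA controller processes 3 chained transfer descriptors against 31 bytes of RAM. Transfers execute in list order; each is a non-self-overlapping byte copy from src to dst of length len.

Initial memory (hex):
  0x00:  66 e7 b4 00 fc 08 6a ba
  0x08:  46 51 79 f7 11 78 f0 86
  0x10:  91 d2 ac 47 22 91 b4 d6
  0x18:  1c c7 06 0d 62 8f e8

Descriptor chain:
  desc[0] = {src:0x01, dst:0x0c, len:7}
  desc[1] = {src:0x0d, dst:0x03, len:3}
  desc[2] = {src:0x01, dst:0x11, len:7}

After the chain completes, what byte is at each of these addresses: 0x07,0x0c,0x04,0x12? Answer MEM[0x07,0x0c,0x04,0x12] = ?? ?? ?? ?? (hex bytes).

  after D0: wrote 7B at 0x0c = e7b400fc086aba
  after D1: wrote 3B at 0x03 = b400fc
  after D2: wrote 7B at 0x11 = e7b4b400fc6aba
query mem[0x07]=0xba, mem[0x0c]=0xe7, mem[0x04]=0x00, mem[0x12]=0xb4

MEM[0x07,0x0c,0x04,0x12] = ba e7 00 b4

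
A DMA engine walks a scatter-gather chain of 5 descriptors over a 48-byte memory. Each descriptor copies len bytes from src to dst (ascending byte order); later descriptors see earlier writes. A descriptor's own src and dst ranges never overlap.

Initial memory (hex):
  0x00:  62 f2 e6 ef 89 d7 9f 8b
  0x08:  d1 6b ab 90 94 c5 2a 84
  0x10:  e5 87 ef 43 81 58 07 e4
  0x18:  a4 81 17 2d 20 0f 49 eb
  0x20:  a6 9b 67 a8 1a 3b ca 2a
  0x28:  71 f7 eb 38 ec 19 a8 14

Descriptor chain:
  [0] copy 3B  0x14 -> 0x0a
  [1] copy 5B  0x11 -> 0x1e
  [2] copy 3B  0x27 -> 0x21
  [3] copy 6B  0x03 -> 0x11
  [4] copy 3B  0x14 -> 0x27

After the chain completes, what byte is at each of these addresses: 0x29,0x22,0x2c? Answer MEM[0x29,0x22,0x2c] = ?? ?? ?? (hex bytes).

D0: mem[0x0a..0x0c] <- [81 58 07]
D1: mem[0x1e..0x22] <- [87 ef 43 81 58]
D2: mem[0x21..0x23] <- [2a 71 f7]
D3: mem[0x11..0x16] <- [ef 89 d7 9f 8b d1]
D4: mem[0x27..0x29] <- [9f 8b d1]
query mem[0x29]=0xd1, mem[0x22]=0x71, mem[0x2c]=0xec

MEM[0x29,0x22,0x2c] = d1 71 ec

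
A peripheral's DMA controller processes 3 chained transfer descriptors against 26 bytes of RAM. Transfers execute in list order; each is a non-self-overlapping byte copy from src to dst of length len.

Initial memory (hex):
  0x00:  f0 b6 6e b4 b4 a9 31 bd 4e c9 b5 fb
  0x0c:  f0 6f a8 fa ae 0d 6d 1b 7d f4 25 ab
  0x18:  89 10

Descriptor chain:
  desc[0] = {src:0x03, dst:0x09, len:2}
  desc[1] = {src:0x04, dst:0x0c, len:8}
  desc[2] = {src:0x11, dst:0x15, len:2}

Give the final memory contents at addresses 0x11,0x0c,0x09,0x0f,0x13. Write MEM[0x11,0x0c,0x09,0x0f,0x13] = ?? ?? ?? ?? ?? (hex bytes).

MEM[0x11,0x0c,0x09,0x0f,0x13] = b4 b4 b4 bd fb

D0: mem[0x09..0x0a] <- [b4 b4]
D1: mem[0x0c..0x13] <- [b4 a9 31 bd 4e b4 b4 fb]
D2: mem[0x15..0x16] <- [b4 b4]
query mem[0x11]=0xb4, mem[0x0c]=0xb4, mem[0x09]=0xb4, mem[0x0f]=0xbd, mem[0x13]=0xfb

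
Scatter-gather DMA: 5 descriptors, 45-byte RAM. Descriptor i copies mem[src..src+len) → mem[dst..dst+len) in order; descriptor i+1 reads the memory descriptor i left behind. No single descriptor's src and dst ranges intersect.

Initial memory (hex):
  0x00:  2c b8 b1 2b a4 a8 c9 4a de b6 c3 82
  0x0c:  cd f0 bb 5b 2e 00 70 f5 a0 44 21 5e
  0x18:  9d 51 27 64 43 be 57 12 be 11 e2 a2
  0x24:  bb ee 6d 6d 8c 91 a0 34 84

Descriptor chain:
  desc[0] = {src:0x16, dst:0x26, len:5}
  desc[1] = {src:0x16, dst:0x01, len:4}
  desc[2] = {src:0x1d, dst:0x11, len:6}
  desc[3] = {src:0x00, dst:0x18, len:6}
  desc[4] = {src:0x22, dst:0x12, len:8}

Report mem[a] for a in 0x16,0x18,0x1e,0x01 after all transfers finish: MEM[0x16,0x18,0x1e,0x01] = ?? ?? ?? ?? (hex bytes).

#0 dst[0x26+5] := {0x21,0x5e,0x9d,0x51,0x27}
#1 dst[0x01+4] := {0x21,0x5e,0x9d,0x51}
#2 dst[0x11+6] := {0xbe,0x57,0x12,0xbe,0x11,0xe2}
#3 dst[0x18+6] := {0x2c,0x21,0x5e,0x9d,0x51,0xa8}
#4 dst[0x12+8] := {0xe2,0xa2,0xbb,0xee,0x21,0x5e,0x9d,0x51}
query mem[0x16]=0x21, mem[0x18]=0x9d, mem[0x1e]=0x57, mem[0x01]=0x21

MEM[0x16,0x18,0x1e,0x01] = 21 9d 57 21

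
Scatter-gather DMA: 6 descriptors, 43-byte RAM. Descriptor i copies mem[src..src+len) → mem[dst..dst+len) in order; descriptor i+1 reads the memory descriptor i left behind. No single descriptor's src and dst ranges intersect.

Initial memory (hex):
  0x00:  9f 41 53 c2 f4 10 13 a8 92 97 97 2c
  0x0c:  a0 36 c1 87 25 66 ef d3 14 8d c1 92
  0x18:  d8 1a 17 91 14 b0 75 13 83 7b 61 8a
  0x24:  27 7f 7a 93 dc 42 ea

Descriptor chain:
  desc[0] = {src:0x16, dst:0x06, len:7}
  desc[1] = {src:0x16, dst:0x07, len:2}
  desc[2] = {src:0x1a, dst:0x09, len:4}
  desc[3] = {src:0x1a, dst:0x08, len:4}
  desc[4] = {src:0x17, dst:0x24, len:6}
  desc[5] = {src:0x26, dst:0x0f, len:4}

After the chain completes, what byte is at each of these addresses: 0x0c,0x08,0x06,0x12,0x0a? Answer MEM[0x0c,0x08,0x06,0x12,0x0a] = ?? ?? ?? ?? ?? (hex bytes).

MEM[0x0c,0x08,0x06,0x12,0x0a] = b0 17 c1 14 14

  after D0: wrote 7B at 0x06 = c192d81a179114
  after D1: wrote 2B at 0x07 = c192
  after D2: wrote 4B at 0x09 = 179114b0
  after D3: wrote 4B at 0x08 = 179114b0
  after D4: wrote 6B at 0x24 = 92d81a179114
  after D5: wrote 4B at 0x0f = 1a179114
query mem[0x0c]=0xb0, mem[0x08]=0x17, mem[0x06]=0xc1, mem[0x12]=0x14, mem[0x0a]=0x14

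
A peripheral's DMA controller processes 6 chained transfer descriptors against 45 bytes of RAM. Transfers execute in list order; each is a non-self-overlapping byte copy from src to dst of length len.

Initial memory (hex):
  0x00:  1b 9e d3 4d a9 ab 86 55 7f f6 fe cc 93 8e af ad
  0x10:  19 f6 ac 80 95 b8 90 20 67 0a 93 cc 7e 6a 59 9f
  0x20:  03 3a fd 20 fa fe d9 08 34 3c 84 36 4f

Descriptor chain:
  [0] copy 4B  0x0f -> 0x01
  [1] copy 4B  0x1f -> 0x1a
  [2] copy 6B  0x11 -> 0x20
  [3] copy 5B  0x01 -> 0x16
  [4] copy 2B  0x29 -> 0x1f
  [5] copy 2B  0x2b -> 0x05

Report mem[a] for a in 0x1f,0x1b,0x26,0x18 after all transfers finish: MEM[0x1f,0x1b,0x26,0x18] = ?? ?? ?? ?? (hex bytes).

D0: mem[0x01..0x04] <- [ad 19 f6 ac]
D1: mem[0x1a..0x1d] <- [9f 03 3a fd]
D2: mem[0x20..0x25] <- [f6 ac 80 95 b8 90]
D3: mem[0x16..0x1a] <- [ad 19 f6 ac ab]
D4: mem[0x1f..0x20] <- [3c 84]
D5: mem[0x05..0x06] <- [36 4f]
query mem[0x1f]=0x3c, mem[0x1b]=0x03, mem[0x26]=0xd9, mem[0x18]=0xf6

MEM[0x1f,0x1b,0x26,0x18] = 3c 03 d9 f6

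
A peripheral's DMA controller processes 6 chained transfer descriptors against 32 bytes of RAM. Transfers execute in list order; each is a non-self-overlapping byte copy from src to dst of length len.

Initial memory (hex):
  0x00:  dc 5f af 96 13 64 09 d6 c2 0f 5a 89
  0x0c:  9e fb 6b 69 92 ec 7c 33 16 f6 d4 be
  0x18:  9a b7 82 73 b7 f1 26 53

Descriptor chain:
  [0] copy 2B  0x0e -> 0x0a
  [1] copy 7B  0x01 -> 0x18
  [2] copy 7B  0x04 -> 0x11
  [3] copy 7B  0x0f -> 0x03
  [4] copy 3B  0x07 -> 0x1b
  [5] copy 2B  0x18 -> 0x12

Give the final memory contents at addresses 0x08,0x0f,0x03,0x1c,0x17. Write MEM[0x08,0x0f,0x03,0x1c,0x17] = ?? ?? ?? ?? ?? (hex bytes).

[0] 0x0e->0x0a len=2 : 6b 69
[1] 0x01->0x18 len=7 : 5f af 96 13 64 09 d6
[2] 0x04->0x11 len=7 : 13 64 09 d6 c2 0f 6b
[3] 0x0f->0x03 len=7 : 69 92 13 64 09 d6 c2
[4] 0x07->0x1b len=3 : 09 d6 c2
[5] 0x18->0x12 len=2 : 5f af
query mem[0x08]=0xd6, mem[0x0f]=0x69, mem[0x03]=0x69, mem[0x1c]=0xd6, mem[0x17]=0x6b

MEM[0x08,0x0f,0x03,0x1c,0x17] = d6 69 69 d6 6b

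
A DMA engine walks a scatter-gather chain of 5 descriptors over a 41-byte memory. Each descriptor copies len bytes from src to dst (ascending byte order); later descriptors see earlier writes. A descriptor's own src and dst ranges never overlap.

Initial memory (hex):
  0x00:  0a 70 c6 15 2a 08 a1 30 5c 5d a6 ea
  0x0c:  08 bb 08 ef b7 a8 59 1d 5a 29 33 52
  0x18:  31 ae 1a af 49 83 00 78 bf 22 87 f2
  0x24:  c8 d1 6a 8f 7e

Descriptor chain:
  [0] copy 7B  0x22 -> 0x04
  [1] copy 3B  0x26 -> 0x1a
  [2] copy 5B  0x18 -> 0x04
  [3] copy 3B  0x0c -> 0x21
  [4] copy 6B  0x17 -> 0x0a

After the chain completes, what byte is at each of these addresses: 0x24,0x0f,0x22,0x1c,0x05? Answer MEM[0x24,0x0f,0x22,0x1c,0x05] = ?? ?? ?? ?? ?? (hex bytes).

#0 dst[0x04+7] := {0x87,0xf2,0xc8,0xd1,0x6a,0x8f,0x7e}
#1 dst[0x1a+3] := {0x6a,0x8f,0x7e}
#2 dst[0x04+5] := {0x31,0xae,0x6a,0x8f,0x7e}
#3 dst[0x21+3] := {0x08,0xbb,0x08}
#4 dst[0x0a+6] := {0x52,0x31,0xae,0x6a,0x8f,0x7e}
query mem[0x24]=0xc8, mem[0x0f]=0x7e, mem[0x22]=0xbb, mem[0x1c]=0x7e, mem[0x05]=0xae

MEM[0x24,0x0f,0x22,0x1c,0x05] = c8 7e bb 7e ae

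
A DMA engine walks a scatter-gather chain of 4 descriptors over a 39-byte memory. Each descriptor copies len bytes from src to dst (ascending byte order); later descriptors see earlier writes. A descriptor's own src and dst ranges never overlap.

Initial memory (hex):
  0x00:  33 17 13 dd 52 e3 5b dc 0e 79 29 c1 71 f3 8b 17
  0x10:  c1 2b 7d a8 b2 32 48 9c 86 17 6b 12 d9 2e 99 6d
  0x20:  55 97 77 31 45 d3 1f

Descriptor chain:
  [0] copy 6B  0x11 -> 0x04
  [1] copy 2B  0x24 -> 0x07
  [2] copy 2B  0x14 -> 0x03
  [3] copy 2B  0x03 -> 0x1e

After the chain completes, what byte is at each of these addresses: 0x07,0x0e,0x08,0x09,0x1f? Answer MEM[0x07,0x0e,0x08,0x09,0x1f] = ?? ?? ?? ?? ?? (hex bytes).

  after D0: wrote 6B at 0x04 = 2b7da8b23248
  after D1: wrote 2B at 0x07 = 45d3
  after D2: wrote 2B at 0x03 = b232
  after D3: wrote 2B at 0x1e = b232
query mem[0x07]=0x45, mem[0x0e]=0x8b, mem[0x08]=0xd3, mem[0x09]=0x48, mem[0x1f]=0x32

MEM[0x07,0x0e,0x08,0x09,0x1f] = 45 8b d3 48 32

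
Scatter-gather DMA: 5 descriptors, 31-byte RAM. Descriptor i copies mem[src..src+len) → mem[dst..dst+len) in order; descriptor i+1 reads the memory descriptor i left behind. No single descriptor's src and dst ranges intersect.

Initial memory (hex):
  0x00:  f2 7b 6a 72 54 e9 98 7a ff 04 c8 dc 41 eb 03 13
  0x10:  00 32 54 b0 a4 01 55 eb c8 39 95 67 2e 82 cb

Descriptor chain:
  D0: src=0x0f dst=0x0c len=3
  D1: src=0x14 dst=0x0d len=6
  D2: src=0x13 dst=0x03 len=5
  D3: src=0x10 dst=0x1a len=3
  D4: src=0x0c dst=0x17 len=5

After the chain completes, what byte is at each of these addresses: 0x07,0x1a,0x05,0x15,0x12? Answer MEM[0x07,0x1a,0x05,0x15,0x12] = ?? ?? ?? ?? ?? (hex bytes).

  after D0: wrote 3B at 0x0c = 130032
  after D1: wrote 6B at 0x0d = a40155ebc839
  after D2: wrote 5B at 0x03 = b0a40155eb
  after D3: wrote 3B at 0x1a = ebc839
  after D4: wrote 5B at 0x17 = 13a40155eb
query mem[0x07]=0xeb, mem[0x1a]=0x55, mem[0x05]=0x01, mem[0x15]=0x01, mem[0x12]=0x39

MEM[0x07,0x1a,0x05,0x15,0x12] = eb 55 01 01 39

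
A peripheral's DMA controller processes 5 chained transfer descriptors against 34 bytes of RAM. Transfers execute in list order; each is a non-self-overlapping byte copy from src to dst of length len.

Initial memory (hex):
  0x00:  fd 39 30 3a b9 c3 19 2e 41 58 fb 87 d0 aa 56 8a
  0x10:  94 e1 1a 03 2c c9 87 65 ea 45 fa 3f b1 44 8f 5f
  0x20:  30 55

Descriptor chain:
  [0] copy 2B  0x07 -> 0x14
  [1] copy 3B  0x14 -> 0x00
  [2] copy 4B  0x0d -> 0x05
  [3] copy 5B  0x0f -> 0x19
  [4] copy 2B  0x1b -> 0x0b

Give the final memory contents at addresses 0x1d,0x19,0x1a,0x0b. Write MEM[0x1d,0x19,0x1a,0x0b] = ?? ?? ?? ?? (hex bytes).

D0: mem[0x14..0x15] <- [2e 41]
D1: mem[0x00..0x02] <- [2e 41 87]
D2: mem[0x05..0x08] <- [aa 56 8a 94]
D3: mem[0x19..0x1d] <- [8a 94 e1 1a 03]
D4: mem[0x0b..0x0c] <- [e1 1a]
query mem[0x1d]=0x03, mem[0x19]=0x8a, mem[0x1a]=0x94, mem[0x0b]=0xe1

MEM[0x1d,0x19,0x1a,0x0b] = 03 8a 94 e1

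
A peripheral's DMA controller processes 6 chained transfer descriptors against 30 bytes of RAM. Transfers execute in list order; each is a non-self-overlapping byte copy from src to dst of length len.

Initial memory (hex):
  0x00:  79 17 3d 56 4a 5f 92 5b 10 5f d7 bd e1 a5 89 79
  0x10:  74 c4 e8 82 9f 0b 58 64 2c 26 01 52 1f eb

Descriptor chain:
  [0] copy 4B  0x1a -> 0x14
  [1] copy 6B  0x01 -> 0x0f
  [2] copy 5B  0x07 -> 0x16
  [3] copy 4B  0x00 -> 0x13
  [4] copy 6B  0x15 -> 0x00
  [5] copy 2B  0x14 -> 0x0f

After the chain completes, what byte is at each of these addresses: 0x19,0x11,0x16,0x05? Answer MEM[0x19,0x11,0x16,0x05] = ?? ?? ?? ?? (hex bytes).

[0] 0x1a->0x14 len=4 : 01 52 1f eb
[1] 0x01->0x0f len=6 : 17 3d 56 4a 5f 92
[2] 0x07->0x16 len=5 : 5b 10 5f d7 bd
[3] 0x00->0x13 len=4 : 79 17 3d 56
[4] 0x15->0x00 len=6 : 3d 56 10 5f d7 bd
[5] 0x14->0x0f len=2 : 17 3d
query mem[0x19]=0xd7, mem[0x11]=0x56, mem[0x16]=0x56, mem[0x05]=0xbd

MEM[0x19,0x11,0x16,0x05] = d7 56 56 bd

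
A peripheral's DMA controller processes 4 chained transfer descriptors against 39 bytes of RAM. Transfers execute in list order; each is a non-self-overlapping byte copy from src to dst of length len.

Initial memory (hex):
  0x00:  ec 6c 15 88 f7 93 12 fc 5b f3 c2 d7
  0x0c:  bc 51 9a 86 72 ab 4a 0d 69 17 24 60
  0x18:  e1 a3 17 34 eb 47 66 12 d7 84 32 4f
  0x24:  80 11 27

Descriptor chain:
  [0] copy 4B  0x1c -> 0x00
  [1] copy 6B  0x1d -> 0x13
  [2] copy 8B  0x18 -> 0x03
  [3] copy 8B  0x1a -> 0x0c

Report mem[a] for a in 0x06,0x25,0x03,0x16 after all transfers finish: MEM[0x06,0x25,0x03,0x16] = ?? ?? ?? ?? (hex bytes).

MEM[0x06,0x25,0x03,0x16] = 34 11 32 d7

D0: mem[0x00..0x03] <- [eb 47 66 12]
D1: mem[0x13..0x18] <- [47 66 12 d7 84 32]
D2: mem[0x03..0x0a] <- [32 a3 17 34 eb 47 66 12]
D3: mem[0x0c..0x13] <- [17 34 eb 47 66 12 d7 84]
query mem[0x06]=0x34, mem[0x25]=0x11, mem[0x03]=0x32, mem[0x16]=0xd7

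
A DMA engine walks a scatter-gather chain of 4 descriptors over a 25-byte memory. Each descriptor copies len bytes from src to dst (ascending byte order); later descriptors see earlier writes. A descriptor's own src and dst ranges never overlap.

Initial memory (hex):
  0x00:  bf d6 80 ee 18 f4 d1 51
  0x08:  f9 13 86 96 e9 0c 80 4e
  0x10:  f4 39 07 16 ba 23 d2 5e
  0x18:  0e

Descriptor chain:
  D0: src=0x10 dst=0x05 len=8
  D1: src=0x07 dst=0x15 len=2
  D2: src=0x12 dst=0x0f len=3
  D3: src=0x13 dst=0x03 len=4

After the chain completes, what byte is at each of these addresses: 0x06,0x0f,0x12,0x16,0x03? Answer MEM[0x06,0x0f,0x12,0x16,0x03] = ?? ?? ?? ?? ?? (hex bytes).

MEM[0x06,0x0f,0x12,0x16,0x03] = 16 07 07 16 16

[0] 0x10->0x05 len=8 : f4 39 07 16 ba 23 d2 5e
[1] 0x07->0x15 len=2 : 07 16
[2] 0x12->0x0f len=3 : 07 16 ba
[3] 0x13->0x03 len=4 : 16 ba 07 16
query mem[0x06]=0x16, mem[0x0f]=0x07, mem[0x12]=0x07, mem[0x16]=0x16, mem[0x03]=0x16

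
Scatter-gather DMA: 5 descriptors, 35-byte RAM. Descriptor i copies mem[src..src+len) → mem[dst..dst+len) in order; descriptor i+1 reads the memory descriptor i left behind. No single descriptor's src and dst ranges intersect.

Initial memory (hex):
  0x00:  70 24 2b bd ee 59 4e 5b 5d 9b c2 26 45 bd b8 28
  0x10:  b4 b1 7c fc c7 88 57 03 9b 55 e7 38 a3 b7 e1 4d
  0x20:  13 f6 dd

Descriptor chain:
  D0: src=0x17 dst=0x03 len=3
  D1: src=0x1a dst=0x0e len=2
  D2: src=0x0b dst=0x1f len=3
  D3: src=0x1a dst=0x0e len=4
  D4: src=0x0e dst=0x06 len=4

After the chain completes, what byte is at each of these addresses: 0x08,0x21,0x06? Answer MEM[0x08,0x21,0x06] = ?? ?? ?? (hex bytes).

MEM[0x08,0x21,0x06] = a3 bd e7

[0] 0x17->0x03 len=3 : 03 9b 55
[1] 0x1a->0x0e len=2 : e7 38
[2] 0x0b->0x1f len=3 : 26 45 bd
[3] 0x1a->0x0e len=4 : e7 38 a3 b7
[4] 0x0e->0x06 len=4 : e7 38 a3 b7
query mem[0x08]=0xa3, mem[0x21]=0xbd, mem[0x06]=0xe7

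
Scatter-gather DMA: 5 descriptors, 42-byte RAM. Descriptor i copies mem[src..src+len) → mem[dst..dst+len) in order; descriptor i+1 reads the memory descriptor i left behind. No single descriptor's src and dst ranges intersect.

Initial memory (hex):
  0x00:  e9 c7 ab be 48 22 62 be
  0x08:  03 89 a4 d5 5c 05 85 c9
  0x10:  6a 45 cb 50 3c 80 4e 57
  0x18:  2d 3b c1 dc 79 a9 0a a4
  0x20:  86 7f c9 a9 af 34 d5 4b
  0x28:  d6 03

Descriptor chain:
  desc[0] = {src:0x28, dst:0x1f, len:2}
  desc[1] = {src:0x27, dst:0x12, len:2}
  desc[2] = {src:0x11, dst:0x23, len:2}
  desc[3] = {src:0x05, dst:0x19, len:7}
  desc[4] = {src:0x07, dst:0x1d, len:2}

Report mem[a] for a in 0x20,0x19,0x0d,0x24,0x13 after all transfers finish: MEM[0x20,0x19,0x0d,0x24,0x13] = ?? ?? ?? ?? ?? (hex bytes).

MEM[0x20,0x19,0x0d,0x24,0x13] = 03 22 05 4b d6

D0: mem[0x1f..0x20] <- [d6 03]
D1: mem[0x12..0x13] <- [4b d6]
D2: mem[0x23..0x24] <- [45 4b]
D3: mem[0x19..0x1f] <- [22 62 be 03 89 a4 d5]
D4: mem[0x1d..0x1e] <- [be 03]
query mem[0x20]=0x03, mem[0x19]=0x22, mem[0x0d]=0x05, mem[0x24]=0x4b, mem[0x13]=0xd6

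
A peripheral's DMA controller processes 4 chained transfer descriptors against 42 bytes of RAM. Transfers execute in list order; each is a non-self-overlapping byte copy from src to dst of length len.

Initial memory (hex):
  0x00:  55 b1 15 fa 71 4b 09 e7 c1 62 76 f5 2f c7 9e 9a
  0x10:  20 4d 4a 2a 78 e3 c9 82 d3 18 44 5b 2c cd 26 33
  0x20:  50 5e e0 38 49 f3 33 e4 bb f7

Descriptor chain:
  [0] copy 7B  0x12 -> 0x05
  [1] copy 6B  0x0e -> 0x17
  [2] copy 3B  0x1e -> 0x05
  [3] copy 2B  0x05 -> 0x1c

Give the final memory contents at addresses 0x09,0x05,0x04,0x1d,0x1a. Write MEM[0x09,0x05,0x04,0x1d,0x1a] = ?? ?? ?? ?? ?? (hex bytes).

#0 dst[0x05+7] := {0x4a,0x2a,0x78,0xe3,0xc9,0x82,0xd3}
#1 dst[0x17+6] := {0x9e,0x9a,0x20,0x4d,0x4a,0x2a}
#2 dst[0x05+3] := {0x26,0x33,0x50}
#3 dst[0x1c+2] := {0x26,0x33}
query mem[0x09]=0xc9, mem[0x05]=0x26, mem[0x04]=0x71, mem[0x1d]=0x33, mem[0x1a]=0x4d

MEM[0x09,0x05,0x04,0x1d,0x1a] = c9 26 71 33 4d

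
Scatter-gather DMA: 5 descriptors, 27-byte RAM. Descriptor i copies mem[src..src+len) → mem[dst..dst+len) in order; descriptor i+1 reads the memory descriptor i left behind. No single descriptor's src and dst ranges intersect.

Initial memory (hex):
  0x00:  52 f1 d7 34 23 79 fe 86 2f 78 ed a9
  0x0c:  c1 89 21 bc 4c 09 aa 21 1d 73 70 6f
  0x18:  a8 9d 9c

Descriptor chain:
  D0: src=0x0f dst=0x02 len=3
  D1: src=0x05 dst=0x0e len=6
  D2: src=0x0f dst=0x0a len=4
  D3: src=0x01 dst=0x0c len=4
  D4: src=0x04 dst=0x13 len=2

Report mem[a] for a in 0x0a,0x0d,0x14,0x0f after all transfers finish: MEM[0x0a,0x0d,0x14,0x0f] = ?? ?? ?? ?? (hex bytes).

MEM[0x0a,0x0d,0x14,0x0f] = fe bc 79 09

  after D0: wrote 3B at 0x02 = bc4c09
  after D1: wrote 6B at 0x0e = 79fe862f78ed
  after D2: wrote 4B at 0x0a = fe862f78
  after D3: wrote 4B at 0x0c = f1bc4c09
  after D4: wrote 2B at 0x13 = 0979
query mem[0x0a]=0xfe, mem[0x0d]=0xbc, mem[0x14]=0x79, mem[0x0f]=0x09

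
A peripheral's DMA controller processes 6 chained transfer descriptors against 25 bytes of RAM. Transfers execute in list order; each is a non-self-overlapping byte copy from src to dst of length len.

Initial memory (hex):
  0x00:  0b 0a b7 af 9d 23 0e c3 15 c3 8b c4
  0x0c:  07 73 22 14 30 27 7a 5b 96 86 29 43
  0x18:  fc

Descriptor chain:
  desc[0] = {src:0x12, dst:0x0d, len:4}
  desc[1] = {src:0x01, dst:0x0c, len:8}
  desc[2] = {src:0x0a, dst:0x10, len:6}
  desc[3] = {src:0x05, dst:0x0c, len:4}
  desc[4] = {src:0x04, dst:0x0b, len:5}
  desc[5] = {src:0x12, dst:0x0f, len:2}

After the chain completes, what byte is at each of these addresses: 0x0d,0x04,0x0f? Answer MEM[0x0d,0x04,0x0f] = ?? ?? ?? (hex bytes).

[0] 0x12->0x0d len=4 : 7a 5b 96 86
[1] 0x01->0x0c len=8 : 0a b7 af 9d 23 0e c3 15
[2] 0x0a->0x10 len=6 : 8b c4 0a b7 af 9d
[3] 0x05->0x0c len=4 : 23 0e c3 15
[4] 0x04->0x0b len=5 : 9d 23 0e c3 15
[5] 0x12->0x0f len=2 : 0a b7
query mem[0x0d]=0x0e, mem[0x04]=0x9d, mem[0x0f]=0x0a

MEM[0x0d,0x04,0x0f] = 0e 9d 0a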